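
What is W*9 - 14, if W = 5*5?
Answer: 211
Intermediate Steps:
W = 25
W*9 - 14 = 25*9 - 14 = 225 - 14 = 211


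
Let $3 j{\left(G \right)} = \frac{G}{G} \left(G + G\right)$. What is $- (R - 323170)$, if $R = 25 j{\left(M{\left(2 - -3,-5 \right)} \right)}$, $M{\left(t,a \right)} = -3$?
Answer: $323220$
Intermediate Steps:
$j{\left(G \right)} = \frac{2 G}{3}$ ($j{\left(G \right)} = \frac{\frac{G}{G} \left(G + G\right)}{3} = \frac{1 \cdot 2 G}{3} = \frac{2 G}{3}$)
$R = -50$ ($R = 25 \cdot \frac{2}{3} \left(-3\right) = 25 \left(-2\right) = -50$)
$- (R - 323170) = - (-50 - 323170) = \left(-1\right) \left(-323220\right) = 323220$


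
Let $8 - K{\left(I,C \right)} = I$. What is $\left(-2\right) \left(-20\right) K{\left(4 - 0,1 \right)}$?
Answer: $160$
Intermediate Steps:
$K{\left(I,C \right)} = 8 - I$
$\left(-2\right) \left(-20\right) K{\left(4 - 0,1 \right)} = \left(-2\right) \left(-20\right) \left(8 - \left(4 - 0\right)\right) = 40 \left(8 - \left(4 + 0\right)\right) = 40 \left(8 - 4\right) = 40 \cdot 4 = 160$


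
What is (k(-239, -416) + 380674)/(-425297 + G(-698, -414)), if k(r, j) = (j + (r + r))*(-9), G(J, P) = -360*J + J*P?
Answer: 77744/22991 ≈ 3.3815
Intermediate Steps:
k(r, j) = -18*r - 9*j (k(r, j) = (j + 2*r)*(-9) = -18*r - 9*j)
(k(-239, -416) + 380674)/(-425297 + G(-698, -414)) = ((-18*(-239) - 9*(-416)) + 380674)/(-425297 - 698*(-360 - 414)) = ((4302 + 3744) + 380674)/(-425297 - 698*(-774)) = (8046 + 380674)/(-425297 + 540252) = 388720/114955 = 388720*(1/114955) = 77744/22991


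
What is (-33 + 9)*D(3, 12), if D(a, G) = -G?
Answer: 288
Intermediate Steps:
(-33 + 9)*D(3, 12) = (-33 + 9)*(-1*12) = -24*(-12) = 288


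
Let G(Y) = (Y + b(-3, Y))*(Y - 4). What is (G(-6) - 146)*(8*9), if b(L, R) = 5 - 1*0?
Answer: -9792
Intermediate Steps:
b(L, R) = 5 (b(L, R) = 5 + 0 = 5)
G(Y) = (-4 + Y)*(5 + Y) (G(Y) = (Y + 5)*(Y - 4) = (5 + Y)*(-4 + Y) = (-4 + Y)*(5 + Y))
(G(-6) - 146)*(8*9) = ((-20 - 6 + (-6)²) - 146)*(8*9) = ((-20 - 6 + 36) - 146)*72 = (10 - 146)*72 = -136*72 = -9792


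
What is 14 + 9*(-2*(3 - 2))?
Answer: -4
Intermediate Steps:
14 + 9*(-2*(3 - 2)) = 14 + 9*(-2*1) = 14 + 9*(-2) = 14 - 18 = -4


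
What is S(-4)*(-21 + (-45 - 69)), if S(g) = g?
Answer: 540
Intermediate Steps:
S(-4)*(-21 + (-45 - 69)) = -4*(-21 + (-45 - 69)) = -4*(-21 - 114) = -4*(-135) = 540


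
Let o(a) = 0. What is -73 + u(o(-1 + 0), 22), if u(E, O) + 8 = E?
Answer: -81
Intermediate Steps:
u(E, O) = -8 + E
-73 + u(o(-1 + 0), 22) = -73 + (-8 + 0) = -73 - 8 = -81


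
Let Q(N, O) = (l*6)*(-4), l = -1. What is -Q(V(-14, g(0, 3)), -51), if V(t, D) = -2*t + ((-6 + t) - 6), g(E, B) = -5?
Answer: -24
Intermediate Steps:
V(t, D) = -12 - t (V(t, D) = -2*t + (-12 + t) = -12 - t)
Q(N, O) = 24 (Q(N, O) = -1*6*(-4) = -6*(-4) = 24)
-Q(V(-14, g(0, 3)), -51) = -1*24 = -24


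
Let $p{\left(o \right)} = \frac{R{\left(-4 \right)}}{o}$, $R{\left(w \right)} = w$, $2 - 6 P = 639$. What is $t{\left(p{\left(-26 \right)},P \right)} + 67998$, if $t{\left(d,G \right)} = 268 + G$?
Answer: $\frac{408959}{6} \approx 68160.0$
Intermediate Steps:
$P = - \frac{637}{6}$ ($P = \frac{1}{3} - \frac{213}{2} = - \frac{637}{6} \approx -106.17$)
$p{\left(o \right)} = - \frac{4}{o}$
$t{\left(p{\left(-26 \right)},P \right)} + 67998 = \left(268 - \frac{637}{6}\right) + 67998 = \frac{971}{6} + 67998 = \frac{408959}{6}$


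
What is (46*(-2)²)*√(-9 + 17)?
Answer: 368*√2 ≈ 520.43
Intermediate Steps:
(46*(-2)²)*√(-9 + 17) = (46*4)*√8 = 184*(2*√2) = 368*√2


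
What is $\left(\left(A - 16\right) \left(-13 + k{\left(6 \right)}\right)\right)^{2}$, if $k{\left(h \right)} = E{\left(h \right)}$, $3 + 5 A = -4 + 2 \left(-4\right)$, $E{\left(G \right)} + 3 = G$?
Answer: $36100$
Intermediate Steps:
$E{\left(G \right)} = -3 + G$
$A = -3$ ($A = - \frac{3}{5} + \frac{-4 + 2 \left(-4\right)}{5} = - \frac{3}{5} + \frac{-4 - 8}{5} = - \frac{3}{5} + \frac{1}{5} \left(-12\right) = - \frac{3}{5} - \frac{12}{5} = -3$)
$k{\left(h \right)} = -3 + h$
$\left(\left(A - 16\right) \left(-13 + k{\left(6 \right)}\right)\right)^{2} = \left(\left(-3 - 16\right) \left(-13 + \left(-3 + 6\right)\right)\right)^{2} = \left(- 19 \left(-13 + 3\right)\right)^{2} = \left(\left(-19\right) \left(-10\right)\right)^{2} = 190^{2} = 36100$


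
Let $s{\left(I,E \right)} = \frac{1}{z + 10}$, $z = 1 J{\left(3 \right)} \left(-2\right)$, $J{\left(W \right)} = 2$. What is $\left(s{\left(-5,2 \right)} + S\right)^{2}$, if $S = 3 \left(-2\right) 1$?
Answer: $\frac{1225}{36} \approx 34.028$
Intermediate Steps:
$z = -4$ ($z = 1 \cdot 2 \left(-2\right) = 2 \left(-2\right) = -4$)
$s{\left(I,E \right)} = \frac{1}{6}$ ($s{\left(I,E \right)} = \frac{1}{-4 + 10} = \frac{1}{6}$)
$S = -6$ ($S = \left(-6\right) 1 = -6$)
$\left(s{\left(-5,2 \right)} + S\right)^{2} = \left(\frac{1}{6} - 6\right)^{2} = \left(- \frac{35}{6}\right)^{2} = \frac{1225}{36}$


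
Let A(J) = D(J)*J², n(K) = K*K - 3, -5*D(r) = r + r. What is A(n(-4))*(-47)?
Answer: 206518/5 ≈ 41304.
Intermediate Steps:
D(r) = -2*r/5 (D(r) = -(r + r)/5 = -2*r/5)
n(K) = -3 + K² (n(K) = K² - 3 = -3 + K²)
A(J) = -2*J³/5 (A(J) = (-2*J/5)*J² = -2*J³/5)
A(n(-4))*(-47) = -2*(-3 + (-4)²)³/5*(-47) = -2*(-3 + 16)³/5*(-47) = -⅖*13³*(-47) = -⅖*2197*(-47) = -4394/5*(-47) = 206518/5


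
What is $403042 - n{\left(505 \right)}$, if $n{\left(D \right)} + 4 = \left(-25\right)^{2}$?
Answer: $402421$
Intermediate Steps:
$n{\left(D \right)} = 621$ ($n{\left(D \right)} = -4 + \left(-25\right)^{2} = -4 + 625 = 621$)
$403042 - n{\left(505 \right)} = 403042 - 621 = 402421$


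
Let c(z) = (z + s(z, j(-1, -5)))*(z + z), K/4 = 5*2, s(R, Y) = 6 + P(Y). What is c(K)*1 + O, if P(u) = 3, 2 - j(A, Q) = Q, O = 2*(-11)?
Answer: 3898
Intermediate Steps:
O = -22
j(A, Q) = 2 - Q
s(R, Y) = 9 (s(R, Y) = 6 + 3 = 9)
K = 40 (K = 4*(5*2) = 4*10 = 40)
c(z) = 2*z*(9 + z) (c(z) = (z + 9)*(z + z) = (9 + z)*(2*z) = 2*z*(9 + z))
c(K)*1 + O = (2*40*(9 + 40))*1 - 22 = (2*40*49)*1 - 22 = 3920*1 - 22 = 3920 - 22 = 3898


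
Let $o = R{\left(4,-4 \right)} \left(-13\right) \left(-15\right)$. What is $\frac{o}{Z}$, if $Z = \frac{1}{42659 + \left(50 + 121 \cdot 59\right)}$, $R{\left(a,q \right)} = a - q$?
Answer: $77762880$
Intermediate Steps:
$Z = \frac{1}{49848}$ ($Z = \frac{1}{42659 + \left(50 + 7139\right)} = \frac{1}{42659 + 7189} = \frac{1}{49848} \approx 2.0061 \cdot 10^{-5}$)
$o = 1560$ ($o = \left(4 - -4\right) \left(-13\right) \left(-15\right) = \left(4 + 4\right) \left(-13\right) \left(-15\right) = 8 \left(-13\right) \left(-15\right) = \left(-104\right) \left(-15\right) = 1560$)
$\frac{o}{Z} = 1560 \frac{1}{\frac{1}{49848}} = 1560 \cdot 49848 = 77762880$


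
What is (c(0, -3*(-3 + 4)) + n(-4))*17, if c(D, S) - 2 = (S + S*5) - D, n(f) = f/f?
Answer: -255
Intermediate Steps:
n(f) = 1
c(D, S) = 2 - D + 6*S (c(D, S) = 2 + ((S + S*5) - D) = 2 + ((S + 5*S) - D) = 2 + (6*S - D) = 2 + (-D + 6*S) = 2 - D + 6*S)
(c(0, -3*(-3 + 4)) + n(-4))*17 = ((2 - 1*0 + 6*(-3*(-3 + 4))) + 1)*17 = ((2 + 0 + 6*(-3*1)) + 1)*17 = ((2 + 0 + 6*(-3)) + 1)*17 = ((2 + 0 - 18) + 1)*17 = (-16 + 1)*17 = -15*17 = -255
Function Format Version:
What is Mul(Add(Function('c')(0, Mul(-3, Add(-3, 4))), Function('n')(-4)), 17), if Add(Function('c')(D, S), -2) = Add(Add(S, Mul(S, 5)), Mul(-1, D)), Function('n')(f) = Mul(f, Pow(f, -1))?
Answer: -255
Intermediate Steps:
Function('n')(f) = 1
Function('c')(D, S) = Add(2, Mul(-1, D), Mul(6, S)) (Function('c')(D, S) = Add(2, Add(Add(S, Mul(S, 5)), Mul(-1, D))) = Add(2, Add(Add(S, Mul(5, S)), Mul(-1, D))) = Add(2, Add(Mul(6, S), Mul(-1, D))) = Add(2, Add(Mul(-1, D), Mul(6, S))) = Add(2, Mul(-1, D), Mul(6, S)))
Mul(Add(Function('c')(0, Mul(-3, Add(-3, 4))), Function('n')(-4)), 17) = Mul(Add(Add(2, Mul(-1, 0), Mul(6, Mul(-3, Add(-3, 4)))), 1), 17) = Mul(Add(Add(2, 0, Mul(6, Mul(-3, 1))), 1), 17) = Mul(Add(Add(2, 0, Mul(6, -3)), 1), 17) = Mul(Add(Add(2, 0, -18), 1), 17) = Mul(Add(-16, 1), 17) = Mul(-15, 17) = -255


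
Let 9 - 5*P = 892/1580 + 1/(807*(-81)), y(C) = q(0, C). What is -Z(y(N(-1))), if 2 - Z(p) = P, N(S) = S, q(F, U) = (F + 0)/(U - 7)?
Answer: -40396411/129099825 ≈ -0.31291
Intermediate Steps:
q(F, U) = F/(-7 + U)
y(C) = 0 (y(C) = 0/(-7 + C) = 0)
P = 217803239/129099825 (P = 9/5 - (892/1580 + 1/(807*(-81)))/5 = 9/5 - (892*(1/1580) + (1/807)*(-1/81))/5 = 9/5 - (223/395 - 1/65367)/5 = 9/5 - ⅕*14576446/25819965 = 9/5 - 14576446/129099825 = 217803239/129099825 ≈ 1.6871)
Z(p) = 40396411/129099825 (Z(p) = 2 - 1*217803239/129099825 = 2 - 217803239/129099825 = 40396411/129099825)
-Z(y(N(-1))) = -1*40396411/129099825 = -40396411/129099825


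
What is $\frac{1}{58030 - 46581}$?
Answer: $\frac{1}{11449} \approx 8.7344 \cdot 10^{-5}$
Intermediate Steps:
$\frac{1}{58030 - 46581} = \frac{1}{11449}$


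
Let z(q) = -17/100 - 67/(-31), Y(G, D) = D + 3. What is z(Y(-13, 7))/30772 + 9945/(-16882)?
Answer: -474290580707/805214001200 ≈ -0.58902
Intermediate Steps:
Y(G, D) = 3 + D
z(q) = 6173/3100 (z(q) = -17*1/100 - 67*(-1/31) = -17/100 + 67/31 = 6173/3100)
z(Y(-13, 7))/30772 + 9945/(-16882) = (6173/3100)/30772 + 9945/(-16882) = (6173/3100)*(1/30772) + 9945*(-1/16882) = 6173/95393200 - 9945/16882 = -474290580707/805214001200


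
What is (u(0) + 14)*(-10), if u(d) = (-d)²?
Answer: -140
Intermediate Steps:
u(d) = d²
(u(0) + 14)*(-10) = (0² + 14)*(-10) = (0 + 14)*(-10) = 14*(-10) = -140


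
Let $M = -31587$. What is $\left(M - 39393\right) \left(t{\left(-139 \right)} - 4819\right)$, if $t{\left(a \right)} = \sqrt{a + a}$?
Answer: $342052620 - 70980 i \sqrt{278} \approx 3.4205 \cdot 10^{8} - 1.1835 \cdot 10^{6} i$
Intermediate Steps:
$t{\left(a \right)} = \sqrt{2} \sqrt{a}$ ($t{\left(a \right)} = \sqrt{2 a} = \sqrt{2} \sqrt{a}$)
$\left(M - 39393\right) \left(t{\left(-139 \right)} - 4819\right) = \left(-31587 - 39393\right) \left(\sqrt{2} \sqrt{-139} - 4819\right) = - 70980 \left(\sqrt{2} i \sqrt{139} - 4819\right) = - 70980 \left(i \sqrt{278} - 4819\right) = - 70980 \left(-4819 + i \sqrt{278}\right) = 342052620 - 70980 i \sqrt{278}$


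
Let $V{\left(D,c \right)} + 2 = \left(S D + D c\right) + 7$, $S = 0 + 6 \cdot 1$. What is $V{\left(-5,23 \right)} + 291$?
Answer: $151$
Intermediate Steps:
$S = 6$ ($S = 0 + 6 = 6$)
$V{\left(D,c \right)} = 5 + 6 D + D c$ ($V{\left(D,c \right)} = -2 + \left(\left(6 D + D c\right) + 7\right) = -2 + \left(7 + 6 D + D c\right) = 5 + 6 D + D c$)
$V{\left(-5,23 \right)} + 291 = \left(5 + 6 \left(-5\right) - 115\right) + 291 = \left(5 - 30 - 115\right) + 291 = -140 + 291 = 151$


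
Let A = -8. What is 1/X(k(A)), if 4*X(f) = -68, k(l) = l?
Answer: -1/17 ≈ -0.058824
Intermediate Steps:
X(f) = -17 (X(f) = (1/4)*(-68) = -17)
1/X(k(A)) = 1/(-17) = -1/17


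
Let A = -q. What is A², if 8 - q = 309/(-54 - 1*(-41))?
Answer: 170569/169 ≈ 1009.3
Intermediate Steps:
q = 413/13 (q = 8 - 309/(-54 - 1*(-41)) = 8 - 309/(-54 + 41) = 8 - 309/(-13) = 8 - 309*(-1)/13 = 8 - 1*(-309/13) = 8 + 309/13 = 413/13 ≈ 31.769)
A = -413/13 (A = -1*413/13 = -413/13 ≈ -31.769)
A² = (-413/13)² = 170569/169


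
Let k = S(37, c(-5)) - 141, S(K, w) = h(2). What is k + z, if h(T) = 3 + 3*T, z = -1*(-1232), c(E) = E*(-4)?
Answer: 1100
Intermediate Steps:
c(E) = -4*E
z = 1232
S(K, w) = 9 (S(K, w) = 3 + 3*2 = 3 + 6 = 9)
k = -132 (k = 9 - 141 = -132)
k + z = -132 + 1232 = 1100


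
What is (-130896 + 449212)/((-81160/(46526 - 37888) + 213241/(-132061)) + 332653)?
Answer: 1107063178921/1156887176387 ≈ 0.95693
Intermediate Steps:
(-130896 + 449212)/((-81160/(46526 - 37888) + 213241/(-132061)) + 332653) = 318316/((-81160/8638 + 213241*(-1/132061)) + 332653) = 318316/((-81160*1/8638 - 5201/3221) + 332653) = 318316/((-40580/4319 - 5201/3221) + 332653) = 318316/(-153171299/13911499 + 332653) = 318316/(4627548705548/13911499) = 318316*(13911499/4627548705548) = 1107063178921/1156887176387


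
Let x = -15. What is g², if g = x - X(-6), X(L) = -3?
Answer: 144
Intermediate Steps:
g = -12 (g = -15 - 1*(-3) = -15 + 3 = -12)
g² = (-12)² = 144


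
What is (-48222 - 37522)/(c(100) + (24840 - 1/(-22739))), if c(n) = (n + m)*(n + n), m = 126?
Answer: -1949732816/1592639561 ≈ -1.2242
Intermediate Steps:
c(n) = 2*n*(126 + n) (c(n) = (n + 126)*(n + n) = (126 + n)*(2*n) = 2*n*(126 + n))
(-48222 - 37522)/(c(100) + (24840 - 1/(-22739))) = (-48222 - 37522)/(2*100*(126 + 100) + (24840 - 1/(-22739))) = -85744/(2*100*226 + (24840 - 1*(-1/22739))) = -85744/(45200 + (24840 + 1/22739)) = -85744/(45200 + 564836761/22739) = -85744/1592639561/22739 = -85744*22739/1592639561 = -1949732816/1592639561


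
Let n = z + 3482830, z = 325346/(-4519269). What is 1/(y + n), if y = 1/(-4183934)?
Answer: 18908323224246/65854474013869985747 ≈ 2.8712e-7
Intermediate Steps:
z = -325346/4519269 (z = 325346*(-1/4519269) = -325346/4519269 ≈ -0.071991)
y = -1/4183934 ≈ -2.3901e-7
n = 15739845325924/4519269 (n = -325346/4519269 + 3482830 = 15739845325924/4519269 ≈ 3.4828e+6)
1/(y + n) = 1/(-1/4183934 + 15739845325924/4519269) = 1/(65854474013869985747/18908323224246) = 18908323224246/65854474013869985747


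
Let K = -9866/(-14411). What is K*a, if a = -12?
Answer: -118392/14411 ≈ -8.2154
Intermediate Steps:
K = 9866/14411 (K = -9866*(-1/14411) = 9866/14411 ≈ 0.68462)
K*a = (9866/14411)*(-12) = -118392/14411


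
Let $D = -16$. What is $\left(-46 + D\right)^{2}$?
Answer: $3844$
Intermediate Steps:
$\left(-46 + D\right)^{2} = \left(-46 - 16\right)^{2} = \left(-62\right)^{2} = 3844$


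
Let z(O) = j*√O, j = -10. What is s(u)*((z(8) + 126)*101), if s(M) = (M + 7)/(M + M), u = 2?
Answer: 57267/2 - 4545*√2 ≈ 22206.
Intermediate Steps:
z(O) = -10*√O
s(M) = (7 + M)/(2*M) (s(M) = (7 + M)/((2*M)) = (7 + M)*(1/(2*M)) = (7 + M)/(2*M))
s(u)*((z(8) + 126)*101) = ((½)*(7 + 2)/2)*((-20*√2 + 126)*101) = ((½)*(½)*9)*((-20*√2 + 126)*101) = 9*((-20*√2 + 126)*101)/4 = 9*((126 - 20*√2)*101)/4 = 9*(12726 - 2020*√2)/4 = 57267/2 - 4545*√2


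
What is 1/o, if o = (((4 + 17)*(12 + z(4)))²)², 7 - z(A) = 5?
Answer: 1/7471182096 ≈ 1.3385e-10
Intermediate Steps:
z(A) = 2 (z(A) = 7 - 1*5 = 7 - 5 = 2)
o = 7471182096 (o = (((4 + 17)*(12 + 2))²)² = ((21*14)²)² = (294²)² = 86436² = 7471182096)
1/o = 1/7471182096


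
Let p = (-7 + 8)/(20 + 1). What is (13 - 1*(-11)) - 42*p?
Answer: 22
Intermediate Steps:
p = 1/21 ≈ 0.047619
(13 - 1*(-11)) - 42*p = (13 - 1*(-11)) - 42*1/21 = (13 + 11) - 2 = 24 - 2 = 22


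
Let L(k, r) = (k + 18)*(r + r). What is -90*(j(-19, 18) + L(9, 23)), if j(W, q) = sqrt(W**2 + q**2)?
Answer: -111780 - 90*sqrt(685) ≈ -1.1414e+5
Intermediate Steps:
L(k, r) = 2*r*(18 + k) (L(k, r) = (18 + k)*(2*r) = 2*r*(18 + k))
-90*(j(-19, 18) + L(9, 23)) = -90*(sqrt((-19)**2 + 18**2) + 2*23*(18 + 9)) = -90*(sqrt(361 + 324) + 2*23*27) = -90*(sqrt(685) + 1242) = -90*(1242 + sqrt(685)) = -111780 - 90*sqrt(685)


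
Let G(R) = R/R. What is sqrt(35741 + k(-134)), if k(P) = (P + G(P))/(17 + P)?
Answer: 17*sqrt(188110)/39 ≈ 189.06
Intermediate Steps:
G(R) = 1
k(P) = (1 + P)/(17 + P) (k(P) = (P + 1)/(17 + P) = (1 + P)/(17 + P))
sqrt(35741 + k(-134)) = sqrt(35741 + (1 - 134)/(17 - 134)) = sqrt(35741 - 133/(-117)) = sqrt(35741 - 1/117*(-133)) = sqrt(35741 + 133/117) = sqrt(4181830/117) = 17*sqrt(188110)/39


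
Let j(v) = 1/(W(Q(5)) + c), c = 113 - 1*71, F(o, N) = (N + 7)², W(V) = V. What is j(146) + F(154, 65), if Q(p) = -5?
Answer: 191809/37 ≈ 5184.0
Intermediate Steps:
F(o, N) = (7 + N)²
c = 42 (c = 113 - 71 = 42)
j(v) = 1/37 (j(v) = 1/(-5 + 42) = 1/37)
j(146) + F(154, 65) = 1/37 + (7 + 65)² = 1/37 + 72² = 1/37 + 5184 = 191809/37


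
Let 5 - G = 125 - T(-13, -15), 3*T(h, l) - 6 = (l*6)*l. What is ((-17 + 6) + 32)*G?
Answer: 6972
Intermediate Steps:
T(h, l) = 2 + 2*l² (T(h, l) = 2 + ((l*6)*l)/3 = 2 + ((6*l)*l)/3 = 2 + (6*l²)/3 = 2 + 2*l²)
G = 332 (G = 5 - (125 - (2 + 2*(-15)²)) = 5 - (125 - (2 + 2*225)) = 5 - (125 - (2 + 450)) = 5 - (125 - 1*452) = 5 - (125 - 452) = 5 - 1*(-327) = 5 + 327 = 332)
((-17 + 6) + 32)*G = ((-17 + 6) + 32)*332 = (-11 + 32)*332 = 21*332 = 6972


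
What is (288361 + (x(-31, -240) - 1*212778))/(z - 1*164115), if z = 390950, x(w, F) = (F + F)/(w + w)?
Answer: 334759/1004555 ≈ 0.33324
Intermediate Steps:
x(w, F) = F/w (x(w, F) = (2*F)/((2*w)) = (2*F)*(1/(2*w)) = F/w)
(288361 + (x(-31, -240) - 1*212778))/(z - 1*164115) = (288361 + (-240/(-31) - 1*212778))/(390950 - 1*164115) = (288361 + (-240*(-1/31) - 212778))/(390950 - 164115) = (288361 + (240/31 - 212778))/226835 = (288361 - 6595878/31)*(1/226835) = (2343313/31)*(1/226835) = 334759/1004555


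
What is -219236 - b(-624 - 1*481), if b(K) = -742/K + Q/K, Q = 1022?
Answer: -48451100/221 ≈ -2.1924e+5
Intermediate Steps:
b(K) = 280/K (b(K) = -742/K + 1022/K = 280/K)
-219236 - b(-624 - 1*481) = -219236 - 280/(-624 - 1*481) = -219236 - 280/(-624 - 481) = -219236 - 280/(-1105) = -219236 - 280*(-1)/1105 = -219236 - 1*(-56/221) = -219236 + 56/221 = -48451100/221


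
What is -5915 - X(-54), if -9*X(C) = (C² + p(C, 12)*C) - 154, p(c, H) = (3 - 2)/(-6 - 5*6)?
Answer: -100943/18 ≈ -5607.9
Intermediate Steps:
p(c, H) = -1/36 (p(c, H) = 1/(-6 - 30) = 1/(-36) = 1*(-1/36) = -1/36)
X(C) = 154/9 - C²/9 + C/324 (X(C) = -((C² - C/36) - 154)/9 = -(-154 + C² - C/36)/9 = 154/9 - C²/9 + C/324)
-5915 - X(-54) = -5915 - (154/9 - ⅑*(-54)² + (1/324)*(-54)) = -5915 - (154/9 - ⅑*2916 - ⅙) = -5915 - (154/9 - 324 - ⅙) = -5915 - 1*(-5527/18) = -5915 + 5527/18 = -100943/18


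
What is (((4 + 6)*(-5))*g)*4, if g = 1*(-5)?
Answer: 1000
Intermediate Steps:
g = -5
(((4 + 6)*(-5))*g)*4 = (((4 + 6)*(-5))*(-5))*4 = ((10*(-5))*(-5))*4 = -50*(-5)*4 = 250*4 = 1000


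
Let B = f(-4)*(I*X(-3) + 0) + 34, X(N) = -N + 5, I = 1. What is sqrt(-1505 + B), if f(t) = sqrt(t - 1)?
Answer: sqrt(-1471 + 8*I*sqrt(5)) ≈ 0.2332 + 38.354*I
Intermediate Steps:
X(N) = 5 - N
f(t) = sqrt(-1 + t)
B = 34 + 8*I*sqrt(5) (B = sqrt(-1 - 4)*(1*(5 - 1*(-3)) + 0) + 34 = sqrt(-5)*(1*(5 + 3) + 0) + 34 = (I*sqrt(5))*(1*8 + 0) + 34 = (I*sqrt(5))*(8 + 0) + 34 = (I*sqrt(5))*8 + 34 = 8*I*sqrt(5) + 34 = 34 + 8*I*sqrt(5) ≈ 34.0 + 17.889*I)
sqrt(-1505 + B) = sqrt(-1505 + (34 + 8*I*sqrt(5))) = sqrt(-1471 + 8*I*sqrt(5))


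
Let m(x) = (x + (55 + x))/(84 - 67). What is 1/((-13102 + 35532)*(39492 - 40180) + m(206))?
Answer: -17/262340813 ≈ -6.4801e-8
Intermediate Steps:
m(x) = 55/17 + 2*x/17 (m(x) = (55 + 2*x)/17 = (55 + 2*x)*(1/17) = 55/17 + 2*x/17)
1/((-13102 + 35532)*(39492 - 40180) + m(206)) = 1/((-13102 + 35532)*(39492 - 40180) + (55/17 + (2/17)*206)) = 1/(22430*(-688) + (55/17 + 412/17)) = 1/(-15431840 + 467/17) = 1/(-262340813/17) = -17/262340813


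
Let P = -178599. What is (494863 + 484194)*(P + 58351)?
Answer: -117729646136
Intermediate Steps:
(494863 + 484194)*(P + 58351) = (494863 + 484194)*(-178599 + 58351) = 979057*(-120248) = -117729646136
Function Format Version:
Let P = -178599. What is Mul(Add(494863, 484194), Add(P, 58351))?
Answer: -117729646136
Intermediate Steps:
Mul(Add(494863, 484194), Add(P, 58351)) = Mul(Add(494863, 484194), Add(-178599, 58351)) = Mul(979057, -120248) = -117729646136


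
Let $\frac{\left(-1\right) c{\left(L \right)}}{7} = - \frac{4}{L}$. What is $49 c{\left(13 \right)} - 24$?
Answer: $\frac{1060}{13} \approx 81.538$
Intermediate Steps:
$c{\left(L \right)} = \frac{28}{L}$ ($c{\left(L \right)} = - 7 \left(- \frac{4}{L}\right) = \frac{28}{L}$)
$49 c{\left(13 \right)} - 24 = 49 \cdot \frac{28}{13} - 24 = \frac{1372}{13} - 24 = \frac{1060}{13}$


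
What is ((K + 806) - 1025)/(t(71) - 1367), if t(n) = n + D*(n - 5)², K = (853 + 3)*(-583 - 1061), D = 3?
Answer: -52129/436 ≈ -119.56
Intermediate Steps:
K = -1407264 (K = 856*(-1644) = -1407264)
t(n) = n + 3*(-5 + n)² (t(n) = n + 3*(n - 5)² = n + 3*(-5 + n)²)
((K + 806) - 1025)/(t(71) - 1367) = ((-1407264 + 806) - 1025)/((71 + 3*(-5 + 71)²) - 1367) = (-1406458 - 1025)/((71 + 3*66²) - 1367) = -1407483/((71 + 3*4356) - 1367) = -1407483/((71 + 13068) - 1367) = -1407483/(13139 - 1367) = -1407483/11772 = -1407483*1/11772 = -52129/436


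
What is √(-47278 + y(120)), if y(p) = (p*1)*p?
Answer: I*√32878 ≈ 181.32*I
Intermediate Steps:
y(p) = p² (y(p) = p*p = p²)
√(-47278 + y(120)) = √(-47278 + 120²) = √(-47278 + 14400) = √(-32878) = I*√32878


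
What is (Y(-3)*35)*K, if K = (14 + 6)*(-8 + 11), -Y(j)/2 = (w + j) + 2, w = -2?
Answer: 12600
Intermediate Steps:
Y(j) = -2*j (Y(j) = -2*((-2 + j) + 2) = -2*j)
K = 60 (K = 20*3 = 60)
(Y(-3)*35)*K = (-2*(-3)*35)*60 = (6*35)*60 = 210*60 = 12600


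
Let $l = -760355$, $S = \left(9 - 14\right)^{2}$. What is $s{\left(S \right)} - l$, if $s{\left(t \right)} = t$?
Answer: $760380$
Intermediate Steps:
$S = 25$ ($S = \left(-5\right)^{2} = 25$)
$s{\left(S \right)} - l = 25 - -760355 = 25 + 760355 = 760380$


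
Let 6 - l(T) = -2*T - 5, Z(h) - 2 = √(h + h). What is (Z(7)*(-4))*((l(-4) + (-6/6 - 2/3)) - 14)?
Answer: 304/3 + 152*√14/3 ≈ 290.91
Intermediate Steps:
Z(h) = 2 + √2*√h (Z(h) = 2 + √(h + h) = 2 + √(2*h) = 2 + √2*√h)
l(T) = 11 + 2*T (l(T) = 6 - (-2*T - 5) = 6 - (-5 - 2*T) = 6 + (5 + 2*T) = 11 + 2*T)
(Z(7)*(-4))*((l(-4) + (-6/6 - 2/3)) - 14) = ((2 + √2*√7)*(-4))*(((11 + 2*(-4)) + (-6/6 - 2/3)) - 14) = ((2 + √14)*(-4))*(((11 - 8) + (-6*⅙ - 2*⅓)) - 14) = (-8 - 4*√14)*((3 + (-1 - ⅔)) - 14) = (-8 - 4*√14)*((3 - 5/3) - 14) = (-8 - 4*√14)*(4/3 - 14) = (-8 - 4*√14)*(-38/3) = 304/3 + 152*√14/3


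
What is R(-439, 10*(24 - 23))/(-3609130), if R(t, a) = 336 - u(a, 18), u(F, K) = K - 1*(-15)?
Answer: -303/3609130 ≈ -8.3954e-5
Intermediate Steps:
u(F, K) = 15 + K (u(F, K) = K + 15 = 15 + K)
R(t, a) = 303 (R(t, a) = 336 - (15 + 18) = 336 - 1*33 = 336 - 33 = 303)
R(-439, 10*(24 - 23))/(-3609130) = 303/(-3609130) = 303*(-1/3609130) = -303/3609130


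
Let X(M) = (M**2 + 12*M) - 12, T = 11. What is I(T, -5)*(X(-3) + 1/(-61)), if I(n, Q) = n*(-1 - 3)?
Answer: 104720/61 ≈ 1716.7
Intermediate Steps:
I(n, Q) = -4*n (I(n, Q) = n*(-4) = -4*n)
X(M) = -12 + M**2 + 12*M
I(T, -5)*(X(-3) + 1/(-61)) = (-4*11)*((-12 + (-3)**2 + 12*(-3)) + 1/(-61)) = -44*((-12 + 9 - 36) - 1/61) = -44*(-39 - 1/61) = -44*(-2380/61) = 104720/61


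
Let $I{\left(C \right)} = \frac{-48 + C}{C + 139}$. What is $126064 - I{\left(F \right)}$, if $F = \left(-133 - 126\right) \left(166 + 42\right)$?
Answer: $\frac{6773742992}{53733} \approx 1.2606 \cdot 10^{5}$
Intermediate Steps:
$F = -53872$ ($F = \left(-259\right) 208 = -53872$)
$I{\left(C \right)} = \frac{-48 + C}{139 + C}$
$126064 - I{\left(F \right)} = 126064 - \frac{-48 - 53872}{139 - 53872} = 126064 - \frac{1}{-53733} \left(-53920\right) = 126064 - \left(- \frac{1}{53733}\right) \left(-53920\right) = 126064 - \frac{53920}{53733} = \frac{6773742992}{53733}$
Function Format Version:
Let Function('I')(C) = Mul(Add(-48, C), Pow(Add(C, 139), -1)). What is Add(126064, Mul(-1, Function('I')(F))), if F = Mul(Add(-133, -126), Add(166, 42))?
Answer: Rational(6773742992, 53733) ≈ 1.2606e+5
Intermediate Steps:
F = -53872 (F = Mul(-259, 208) = -53872)
Function('I')(C) = Mul(Pow(Add(139, C), -1), Add(-48, C)) (Function('I')(C) = Mul(Add(-48, C), Pow(Add(139, C), -1)) = Mul(Pow(Add(139, C), -1), Add(-48, C)))
Add(126064, Mul(-1, Function('I')(F))) = Add(126064, Mul(-1, Mul(Pow(Add(139, -53872), -1), Add(-48, -53872)))) = Add(126064, Mul(-1, Mul(Pow(-53733, -1), -53920))) = Add(126064, Mul(-1, Mul(Rational(-1, 53733), -53920))) = Add(126064, Mul(-1, Rational(53920, 53733))) = Add(126064, Rational(-53920, 53733)) = Rational(6773742992, 53733)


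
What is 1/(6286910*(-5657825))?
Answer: -1/35570236570750 ≈ -2.8113e-14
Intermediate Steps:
1/(6286910*(-5657825)) = (1/6286910)*(-1/5657825) = -1/35570236570750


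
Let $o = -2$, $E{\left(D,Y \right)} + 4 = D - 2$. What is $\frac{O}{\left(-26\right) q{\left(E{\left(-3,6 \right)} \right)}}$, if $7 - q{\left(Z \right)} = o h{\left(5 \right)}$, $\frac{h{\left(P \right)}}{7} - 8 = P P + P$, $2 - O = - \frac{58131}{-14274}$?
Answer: $\frac{3287}{22226204} \approx 0.00014789$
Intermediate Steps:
$E{\left(D,Y \right)} = -6 + D$ ($E{\left(D,Y \right)} = -4 + \left(D - 2\right) = -4 + \left(-2 + D\right) = -6 + D$)
$O = - \frac{3287}{1586}$ ($O = 2 - - \frac{58131}{-14274} = 2 - \left(-58131\right) \left(- \frac{1}{14274}\right) = 2 - \frac{6459}{1586} = - \frac{3287}{1586} \approx -2.0725$)
$h{\left(P \right)} = 56 + 7 P + 7 P^{2}$ ($h{\left(P \right)} = 56 + 7 \left(P P + P\right) = 56 + 7 \left(P^{2} + P\right) = 56 + 7 \left(P + P^{2}\right) = 56 + \left(7 P + 7 P^{2}\right) = 56 + 7 P + 7 P^{2}$)
$q{\left(Z \right)} = 539$ ($q{\left(Z \right)} = 7 - - 2 \left(56 + 7 \cdot 5 + 7 \cdot 5^{2}\right) = 7 - - 2 \left(56 + 35 + 7 \cdot 25\right) = 7 - - 2 \left(56 + 35 + 175\right) = 7 - \left(-2\right) 266 = 7 - -532 = 7 + 532 = 539$)
$\frac{O}{\left(-26\right) q{\left(E{\left(-3,6 \right)} \right)}} = - \frac{3287}{1586 \left(\left(-26\right) 539\right)} = - \frac{3287}{1586 \left(-14014\right)} = \left(- \frac{3287}{1586}\right) \left(- \frac{1}{14014}\right) = \frac{3287}{22226204}$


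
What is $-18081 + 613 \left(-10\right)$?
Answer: $-24211$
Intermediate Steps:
$-18081 + 613 \left(-10\right) = -18081 - 6130 = -24211$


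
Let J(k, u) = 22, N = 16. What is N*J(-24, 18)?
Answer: 352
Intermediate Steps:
N*J(-24, 18) = 16*22 = 352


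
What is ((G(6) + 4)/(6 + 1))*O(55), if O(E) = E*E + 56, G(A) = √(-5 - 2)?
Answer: 12324/7 + 3081*I*√7/7 ≈ 1760.6 + 1164.5*I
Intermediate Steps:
G(A) = I*√7 (G(A) = √(-7) = I*√7)
O(E) = 56 + E² (O(E) = E² + 56 = 56 + E²)
((G(6) + 4)/(6 + 1))*O(55) = ((I*√7 + 4)/(6 + 1))*(56 + 55²) = ((4 + I*√7)/7)*(56 + 3025) = ((4 + I*√7)*(⅐))*3081 = (4/7 + I*√7/7)*3081 = 12324/7 + 3081*I*√7/7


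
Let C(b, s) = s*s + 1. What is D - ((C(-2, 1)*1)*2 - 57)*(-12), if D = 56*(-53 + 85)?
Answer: 1156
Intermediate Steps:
C(b, s) = 1 + s² (C(b, s) = s² + 1 = 1 + s²)
D = 1792 (D = 56*32 = 1792)
D - ((C(-2, 1)*1)*2 - 57)*(-12) = 1792 - (((1 + 1²)*1)*2 - 57)*(-12) = 1792 - (((1 + 1)*1)*2 - 57)*(-12) = 1792 - ((2*1)*2 - 57)*(-12) = 1792 - (2*2 - 57)*(-12) = 1792 - (4 - 57)*(-12) = 1792 - (-53)*(-12) = 1792 - 1*636 = 1792 - 636 = 1156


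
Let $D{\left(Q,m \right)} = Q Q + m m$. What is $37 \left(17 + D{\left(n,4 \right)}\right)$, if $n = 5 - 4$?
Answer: $1258$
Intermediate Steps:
$n = 1$
$D{\left(Q,m \right)} = Q^{2} + m^{2}$
$37 \left(17 + D{\left(n,4 \right)}\right) = 37 \left(17 + \left(1^{2} + 4^{2}\right)\right) = 37 \left(17 + \left(1 + 16\right)\right) = 37 \left(17 + 17\right) = 37 \cdot 34 = 1258$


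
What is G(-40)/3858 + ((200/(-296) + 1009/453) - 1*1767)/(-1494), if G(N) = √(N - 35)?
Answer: 29590679/25040934 + 5*I*√3/3858 ≈ 1.1817 + 0.0022448*I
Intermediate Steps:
G(N) = √(-35 + N)
G(-40)/3858 + ((200/(-296) + 1009/453) - 1*1767)/(-1494) = √(-35 - 40)/3858 + ((200/(-296) + 1009/453) - 1*1767)/(-1494) = √(-75)*(1/3858) + ((200*(-1/296) + 1009*(1/453)) - 1767)*(-1/1494) = (5*I*√3)*(1/3858) + ((-25/37 + 1009/453) - 1767)*(-1/1494) = 5*I*√3/3858 + (26008/16761 - 1767)*(-1/1494) = 5*I*√3/3858 - 29590679/16761*(-1/1494) = 5*I*√3/3858 + 29590679/25040934 = 29590679/25040934 + 5*I*√3/3858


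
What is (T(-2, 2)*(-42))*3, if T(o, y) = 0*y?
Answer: 0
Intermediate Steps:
T(o, y) = 0
(T(-2, 2)*(-42))*3 = (0*(-42))*3 = 0*3 = 0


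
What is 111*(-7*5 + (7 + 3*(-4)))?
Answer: -4440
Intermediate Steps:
111*(-7*5 + (7 + 3*(-4))) = 111*(-35 + (7 - 12)) = 111*(-35 - 5) = 111*(-40) = -4440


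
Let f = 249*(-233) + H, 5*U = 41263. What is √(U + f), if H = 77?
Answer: I*√1242185/5 ≈ 222.91*I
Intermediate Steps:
U = 41263/5 (U = (⅕)*41263 = 41263/5 ≈ 8252.6)
f = -57940 (f = 249*(-233) + 77 = -58017 + 77 = -57940)
√(U + f) = √(41263/5 - 57940) = √(-248437/5) = I*√1242185/5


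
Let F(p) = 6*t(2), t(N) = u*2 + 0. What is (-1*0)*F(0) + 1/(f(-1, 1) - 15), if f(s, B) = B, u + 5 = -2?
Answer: -1/14 ≈ -0.071429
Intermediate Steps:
u = -7 (u = -5 - 2 = -7)
t(N) = -14 (t(N) = -7*2 + 0 = -14 + 0 = -14)
F(p) = -84 (F(p) = 6*(-14) = -84)
(-1*0)*F(0) + 1/(f(-1, 1) - 15) = -1*0*(-84) + 1/(1 - 15) = 0*(-84) + 1/(-14) = 0 - 1/14 = -1/14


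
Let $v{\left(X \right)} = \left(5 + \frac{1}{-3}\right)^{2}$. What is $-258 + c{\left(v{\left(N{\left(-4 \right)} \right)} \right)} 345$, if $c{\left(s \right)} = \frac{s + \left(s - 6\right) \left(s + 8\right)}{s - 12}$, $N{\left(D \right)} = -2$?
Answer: $\frac{102527}{6} \approx 17088.0$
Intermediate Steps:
$v{\left(X \right)} = \frac{196}{9}$ ($v{\left(X \right)} = \left(5 - \frac{1}{3}\right)^{2} = \left(\frac{14}{3}\right)^{2} = \frac{196}{9}$)
$c{\left(s \right)} = \frac{s + \left(-6 + s\right) \left(8 + s\right)}{-12 + s}$
$-258 + c{\left(v{\left(N{\left(-4 \right)} \right)} \right)} 345 = -258 + \frac{-48 + \left(\frac{196}{9}\right)^{2} + 3 \cdot \frac{196}{9}}{-12 + \frac{196}{9}} \cdot 345 = -258 + \frac{-48 + \frac{38416}{81} + \frac{196}{3}}{\frac{88}{9}} \cdot 345 = -258 + \frac{9}{88} \cdot \frac{39820}{81} \cdot 345 = -258 + \frac{905}{18} \cdot 345 = -258 + \frac{104075}{6} = \frac{102527}{6}$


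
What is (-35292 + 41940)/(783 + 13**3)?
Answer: 1662/745 ≈ 2.2309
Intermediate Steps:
(-35292 + 41940)/(783 + 13**3) = 6648/(783 + 2197) = 6648/2980 = 6648*(1/2980) = 1662/745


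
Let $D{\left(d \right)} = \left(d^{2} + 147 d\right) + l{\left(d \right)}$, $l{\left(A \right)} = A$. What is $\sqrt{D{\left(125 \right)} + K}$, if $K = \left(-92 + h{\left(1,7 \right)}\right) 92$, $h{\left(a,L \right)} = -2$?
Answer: $\sqrt{25477} \approx 159.62$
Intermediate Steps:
$D{\left(d \right)} = d^{2} + 148 d$ ($D{\left(d \right)} = \left(d^{2} + 147 d\right) + d = d^{2} + 148 d$)
$K = -8648$ ($K = \left(-92 - 2\right) 92 = \left(-94\right) 92 = -8648$)
$\sqrt{D{\left(125 \right)} + K} = \sqrt{125 \left(148 + 125\right) - 8648} = \sqrt{125 \cdot 273 - 8648} = \sqrt{34125 - 8648} = \sqrt{25477}$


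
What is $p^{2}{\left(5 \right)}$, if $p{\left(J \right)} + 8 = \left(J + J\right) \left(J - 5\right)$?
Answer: $64$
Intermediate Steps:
$p{\left(J \right)} = -8 + 2 J \left(-5 + J\right)$ ($p{\left(J \right)} = -8 + \left(J + J\right) \left(J - 5\right) = -8 + 2 J \left(-5 + J\right)$)
$p^{2}{\left(5 \right)} = \left(-8 - 50 + 2 \cdot 5^{2}\right)^{2} = \left(-8 - 50 + 2 \cdot 25\right)^{2} = \left(-8 - 50 + 50\right)^{2} = \left(-8\right)^{2} = 64$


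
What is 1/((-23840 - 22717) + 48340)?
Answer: 1/1783 ≈ 0.00056085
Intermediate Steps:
1/((-23840 - 22717) + 48340) = 1/(-46557 + 48340) = 1/1783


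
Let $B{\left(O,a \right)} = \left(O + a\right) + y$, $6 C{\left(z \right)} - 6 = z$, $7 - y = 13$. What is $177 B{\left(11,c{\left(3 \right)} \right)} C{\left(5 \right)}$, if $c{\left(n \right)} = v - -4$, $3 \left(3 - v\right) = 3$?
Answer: $\frac{7139}{2} \approx 3569.5$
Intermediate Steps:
$v = 2$ ($v = 3 - 1 = 2$)
$y = -6$ ($y = 7 - 13 = -6$)
$c{\left(n \right)} = 6$ ($c{\left(n \right)} = 2 - -4 = 2 + 4 = 6$)
$C{\left(z \right)} = 1 + \frac{z}{6}$
$B{\left(O,a \right)} = -6 + O + a$ ($B{\left(O,a \right)} = \left(O + a\right) - 6 = -6 + O + a$)
$177 B{\left(11,c{\left(3 \right)} \right)} C{\left(5 \right)} = 177 \left(-6 + 11 + 6\right) \left(1 + \frac{1}{6} \cdot 5\right) = 177 \cdot 11 \left(1 + \frac{5}{6}\right) = 1947 \cdot \frac{11}{6} = \frac{7139}{2}$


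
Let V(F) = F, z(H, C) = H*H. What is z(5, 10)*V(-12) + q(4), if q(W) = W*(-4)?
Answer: -316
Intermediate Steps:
z(H, C) = H²
q(W) = -4*W
z(5, 10)*V(-12) + q(4) = 5²*(-12) - 4*4 = 25*(-12) - 16 = -300 - 16 = -316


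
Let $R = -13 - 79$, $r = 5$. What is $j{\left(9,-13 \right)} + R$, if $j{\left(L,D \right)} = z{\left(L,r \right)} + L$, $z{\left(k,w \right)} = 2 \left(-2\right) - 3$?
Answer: $-90$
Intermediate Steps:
$z{\left(k,w \right)} = -7$ ($z{\left(k,w \right)} = -4 - 3 = -7$)
$j{\left(L,D \right)} = -7 + L$
$R = -92$ ($R = -13 - 79 = -92$)
$j{\left(9,-13 \right)} + R = \left(-7 + 9\right) - 92 = 2 - 92 = -90$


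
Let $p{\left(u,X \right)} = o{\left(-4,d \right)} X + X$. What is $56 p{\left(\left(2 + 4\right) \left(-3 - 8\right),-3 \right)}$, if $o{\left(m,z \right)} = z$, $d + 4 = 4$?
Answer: $-168$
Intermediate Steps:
$d = 0$ ($d = -4 + 4 = 0$)
$p{\left(u,X \right)} = X$ ($p{\left(u,X \right)} = 0 X + X = 0 + X = X$)
$56 p{\left(\left(2 + 4\right) \left(-3 - 8\right),-3 \right)} = 56 \left(-3\right) = -168$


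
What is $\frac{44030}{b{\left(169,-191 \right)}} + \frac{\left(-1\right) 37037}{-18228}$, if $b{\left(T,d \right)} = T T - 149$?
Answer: $\frac{66245503}{18496212} \approx 3.5816$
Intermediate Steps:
$b{\left(T,d \right)} = -149 + T^{2}$ ($b{\left(T,d \right)} = T^{2} - 149 = -149 + T^{2}$)
$\frac{44030}{b{\left(169,-191 \right)}} + \frac{\left(-1\right) 37037}{-18228} = \frac{44030}{-149 + 169^{2}} + \frac{\left(-1\right) 37037}{-18228} = \frac{44030}{-149 + 28561} - - \frac{5291}{2604} = \frac{44030}{28412} + \frac{5291}{2604} = 44030 \cdot \frac{1}{28412} + \frac{5291}{2604} = \frac{22015}{14206} + \frac{5291}{2604} = \frac{66245503}{18496212}$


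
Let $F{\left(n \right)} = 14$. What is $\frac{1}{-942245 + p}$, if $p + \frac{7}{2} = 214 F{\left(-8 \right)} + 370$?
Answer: $- \frac{2}{1877765} \approx -1.0651 \cdot 10^{-6}$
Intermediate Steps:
$p = \frac{6725}{2}$ ($p = - \frac{7}{2} + \left(214 \cdot 14 + 370\right) = - \frac{7}{2} + \left(2996 + 370\right) = - \frac{7}{2} + 3366 = \frac{6725}{2} \approx 3362.5$)
$\frac{1}{-942245 + p} = \frac{1}{-942245 + \frac{6725}{2}} = \frac{1}{- \frac{1877765}{2}} = - \frac{2}{1877765}$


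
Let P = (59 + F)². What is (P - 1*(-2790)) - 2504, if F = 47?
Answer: 11522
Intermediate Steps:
P = 11236 (P = (59 + 47)² = 106² = 11236)
(P - 1*(-2790)) - 2504 = (11236 - 1*(-2790)) - 2504 = (11236 + 2790) - 2504 = 14026 - 2504 = 11522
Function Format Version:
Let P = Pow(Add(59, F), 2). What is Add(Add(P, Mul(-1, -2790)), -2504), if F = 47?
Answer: 11522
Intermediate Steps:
P = 11236 (P = Pow(Add(59, 47), 2) = Pow(106, 2) = 11236)
Add(Add(P, Mul(-1, -2790)), -2504) = Add(Add(11236, Mul(-1, -2790)), -2504) = Add(Add(11236, 2790), -2504) = Add(14026, -2504) = 11522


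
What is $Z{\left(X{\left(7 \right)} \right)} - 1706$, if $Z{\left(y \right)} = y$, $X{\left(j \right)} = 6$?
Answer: $-1700$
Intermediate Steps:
$Z{\left(X{\left(7 \right)} \right)} - 1706 = 6 - 1706 = -1700$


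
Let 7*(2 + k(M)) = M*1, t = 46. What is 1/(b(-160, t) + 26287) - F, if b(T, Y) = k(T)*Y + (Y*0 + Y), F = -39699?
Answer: 7000005580/176327 ≈ 39699.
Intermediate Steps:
k(M) = -2 + M/7 (k(M) = -2 + (M*1)/7 = -2 + M/7)
b(T, Y) = Y + Y*(-2 + T/7) (b(T, Y) = (-2 + T/7)*Y + (Y*0 + Y) = Y*(-2 + T/7) + (0 + Y) = Y*(-2 + T/7) + Y = Y + Y*(-2 + T/7))
1/(b(-160, t) + 26287) - F = 1/((1/7)*46*(-7 - 160) + 26287) - 1*(-39699) = 1/((1/7)*46*(-167) + 26287) + 39699 = 1/(-7682/7 + 26287) + 39699 = 1/(176327/7) + 39699 = 7/176327 + 39699 = 7000005580/176327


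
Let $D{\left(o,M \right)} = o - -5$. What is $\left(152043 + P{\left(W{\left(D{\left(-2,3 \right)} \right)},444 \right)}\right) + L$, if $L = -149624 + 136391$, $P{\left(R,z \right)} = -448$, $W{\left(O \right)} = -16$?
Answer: $138362$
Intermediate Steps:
$D{\left(o,M \right)} = 5 + o$ ($D{\left(o,M \right)} = o + 5 = 5 + o$)
$L = -13233$
$\left(152043 + P{\left(W{\left(D{\left(-2,3 \right)} \right)},444 \right)}\right) + L = \left(152043 - 448\right) - 13233 = 151595 - 13233 = 138362$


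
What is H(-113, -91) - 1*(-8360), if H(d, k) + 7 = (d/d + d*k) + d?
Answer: 18524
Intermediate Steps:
H(d, k) = -6 + d + d*k (H(d, k) = -7 + ((d/d + d*k) + d) = -7 + ((1 + d*k) + d) = -7 + (1 + d + d*k) = -6 + d + d*k)
H(-113, -91) - 1*(-8360) = (-6 - 113 - 113*(-91)) - 1*(-8360) = (-6 - 113 + 10283) + 8360 = 10164 + 8360 = 18524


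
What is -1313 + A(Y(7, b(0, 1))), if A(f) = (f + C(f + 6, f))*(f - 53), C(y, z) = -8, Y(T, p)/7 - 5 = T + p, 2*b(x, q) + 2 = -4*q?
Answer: -763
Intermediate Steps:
b(x, q) = -1 - 2*q (b(x, q) = -1 + (-4*q)/2 = -1 - 2*q)
Y(T, p) = 35 + 7*T + 7*p (Y(T, p) = 35 + 7*(T + p) = 35 + (7*T + 7*p) = 35 + 7*T + 7*p)
A(f) = (-53 + f)*(-8 + f) (A(f) = (f - 8)*(f - 53) = (-8 + f)*(-53 + f) = (-53 + f)*(-8 + f))
-1313 + A(Y(7, b(0, 1))) = -1313 + (424 + (35 + 7*7 + 7*(-1 - 2*1))² - 61*(35 + 7*7 + 7*(-1 - 2*1))) = -1313 + (424 + (35 + 49 + 7*(-1 - 2))² - 61*(35 + 49 + 7*(-1 - 2))) = -1313 + (424 + (35 + 49 + 7*(-3))² - 61*(35 + 49 + 7*(-3))) = -1313 + (424 + (35 + 49 - 21)² - 61*(35 + 49 - 21)) = -1313 + (424 + 63² - 61*63) = -1313 + (424 + 3969 - 3843) = -1313 + 550 = -763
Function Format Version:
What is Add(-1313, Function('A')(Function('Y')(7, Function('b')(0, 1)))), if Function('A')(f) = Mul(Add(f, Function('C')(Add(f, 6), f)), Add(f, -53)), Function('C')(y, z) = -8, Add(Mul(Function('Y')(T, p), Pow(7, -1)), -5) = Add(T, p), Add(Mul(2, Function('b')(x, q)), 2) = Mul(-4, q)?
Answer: -763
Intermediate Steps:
Function('b')(x, q) = Add(-1, Mul(-2, q)) (Function('b')(x, q) = Add(-1, Mul(Rational(1, 2), Mul(-4, q))) = Add(-1, Mul(-2, q)))
Function('Y')(T, p) = Add(35, Mul(7, T), Mul(7, p)) (Function('Y')(T, p) = Add(35, Mul(7, Add(T, p))) = Add(35, Add(Mul(7, T), Mul(7, p))) = Add(35, Mul(7, T), Mul(7, p)))
Function('A')(f) = Mul(Add(-53, f), Add(-8, f)) (Function('A')(f) = Mul(Add(f, -8), Add(f, -53)) = Mul(Add(-8, f), Add(-53, f)) = Mul(Add(-53, f), Add(-8, f)))
Add(-1313, Function('A')(Function('Y')(7, Function('b')(0, 1)))) = Add(-1313, Add(424, Pow(Add(35, Mul(7, 7), Mul(7, Add(-1, Mul(-2, 1)))), 2), Mul(-61, Add(35, Mul(7, 7), Mul(7, Add(-1, Mul(-2, 1))))))) = Add(-1313, Add(424, Pow(Add(35, 49, Mul(7, Add(-1, -2))), 2), Mul(-61, Add(35, 49, Mul(7, Add(-1, -2)))))) = Add(-1313, Add(424, Pow(Add(35, 49, Mul(7, -3)), 2), Mul(-61, Add(35, 49, Mul(7, -3))))) = Add(-1313, Add(424, Pow(Add(35, 49, -21), 2), Mul(-61, Add(35, 49, -21)))) = Add(-1313, Add(424, Pow(63, 2), Mul(-61, 63))) = Add(-1313, Add(424, 3969, -3843)) = Add(-1313, 550) = -763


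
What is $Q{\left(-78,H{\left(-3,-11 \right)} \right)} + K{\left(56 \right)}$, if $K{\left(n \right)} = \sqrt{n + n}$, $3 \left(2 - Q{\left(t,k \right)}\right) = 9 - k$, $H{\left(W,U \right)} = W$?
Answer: $-2 + 4 \sqrt{7} \approx 8.583$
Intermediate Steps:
$Q{\left(t,k \right)} = -1 + \frac{k}{3}$ ($Q{\left(t,k \right)} = 2 - \frac{9 - k}{3} = 2 + \left(-3 + \frac{k}{3}\right) = -1 + \frac{k}{3}$)
$K{\left(n \right)} = \sqrt{2} \sqrt{n}$ ($K{\left(n \right)} = \sqrt{2 n} = \sqrt{2} \sqrt{n}$)
$Q{\left(-78,H{\left(-3,-11 \right)} \right)} + K{\left(56 \right)} = \left(-1 + \frac{1}{3} \left(-3\right)\right) + \sqrt{2} \sqrt{56} = \left(-1 - 1\right) + \sqrt{2} \cdot 2 \sqrt{14} = -2 + 4 \sqrt{7}$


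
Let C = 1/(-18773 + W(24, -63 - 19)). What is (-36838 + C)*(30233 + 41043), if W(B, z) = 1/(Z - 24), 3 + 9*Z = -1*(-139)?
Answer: -3943352792819592/1501849 ≈ -2.6257e+9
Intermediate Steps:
Z = 136/9 (Z = -1/3 + (-1*(-139))/9 = -1/3 + (1/9)*139 = -1/3 + 139/9 = 136/9 ≈ 15.111)
W(B, z) = -9/80 (W(B, z) = 1/(136/9 - 24) = 1/(-80/9) = -9/80)
C = -80/1501849 (C = 1/(-18773 - 9/80) = 1/(-1501849/80) = -80/1501849 ≈ -5.3268e-5)
(-36838 + C)*(30233 + 41043) = (-36838 - 80/1501849)*(30233 + 41043) = -55325113542/1501849*71276 = -3943352792819592/1501849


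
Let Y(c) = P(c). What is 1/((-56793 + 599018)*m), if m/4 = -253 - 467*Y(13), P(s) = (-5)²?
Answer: -1/25870639200 ≈ -3.8654e-11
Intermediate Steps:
P(s) = 25
Y(c) = 25
m = -47712 (m = 4*(-253 - 467*25) = 4*(-253 - 11675) = 4*(-11928) = -47712)
1/((-56793 + 599018)*m) = 1/((-56793 + 599018)*(-47712)) = -1/47712/542225 = (1/542225)*(-1/47712) = -1/25870639200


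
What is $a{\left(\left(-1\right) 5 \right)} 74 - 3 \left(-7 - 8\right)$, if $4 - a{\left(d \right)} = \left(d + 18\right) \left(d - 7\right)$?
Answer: $11885$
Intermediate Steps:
$a{\left(d \right)} = 4 - \left(-7 + d\right) \left(18 + d\right)$ ($a{\left(d \right)} = 4 - \left(d + 18\right) \left(d - 7\right) = 4 - \left(18 + d\right) \left(-7 + d\right) = 4 - \left(-7 + d\right) \left(18 + d\right)$)
$a{\left(\left(-1\right) 5 \right)} 74 - 3 \left(-7 - 8\right) = \left(130 - \left(\left(-1\right) 5\right)^{2} - 11 \left(\left(-1\right) 5\right)\right) 74 - 3 \left(-7 - 8\right) = \left(130 - \left(-5\right)^{2} - -55\right) 74 - -45 = \left(130 - 25 + 55\right) 74 + 45 = 160 \cdot 74 + 45 = 11840 + 45 = 11885$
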